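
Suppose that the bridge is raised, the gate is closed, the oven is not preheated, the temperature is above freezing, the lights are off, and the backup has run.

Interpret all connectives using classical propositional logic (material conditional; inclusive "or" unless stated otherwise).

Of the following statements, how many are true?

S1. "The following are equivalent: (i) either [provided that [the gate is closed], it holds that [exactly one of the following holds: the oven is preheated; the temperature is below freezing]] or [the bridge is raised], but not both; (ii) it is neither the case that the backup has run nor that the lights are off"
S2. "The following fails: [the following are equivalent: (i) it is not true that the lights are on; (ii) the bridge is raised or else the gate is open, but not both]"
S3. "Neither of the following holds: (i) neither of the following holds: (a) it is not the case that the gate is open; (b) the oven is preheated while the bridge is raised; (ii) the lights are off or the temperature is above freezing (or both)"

Let G = "the gate is open" (F), M = "the oven is preheated" (F), N = "the temperature is below freezing" (F), L = "the bridge is raised" (T), D = "the backup has run" (T), S = "the lights are on" (F).

S1: Parsed as ((¬G → (M ⊕ N)) ⊕ L) ↔ (D ↓ ¬S)

¬G = ¬F = T
M ⊕ N = F ⊕ F = F
¬G → (M ⊕ N) = T → F = F
(¬G → (M ⊕ N)) ⊕ L = F ⊕ T = T
¬S = ¬F = T
D ↓ ¬S = T ↓ T = F
((¬G → (M ⊕ N)) ⊕ L) ↔ (D ↓ ¬S) = T ↔ F = F
So S1 is false.

S2: Formalization: ¬(¬S ↔ (L ⊕ G))

¬S = ¬F = T
L ⊕ G = T ⊕ F = T
¬S ↔ (L ⊕ G) = T ↔ T = T
¬(¬S ↔ (L ⊕ G)) = ¬T = F
So S2 is false.

S3: This is (¬G ↓ (M ∧ L)) ↓ (¬S ∨ ¬N).

¬G = ¬F = T
M ∧ L = F ∧ T = F
¬G ↓ (M ∧ L) = T ↓ F = F
¬S = ¬F = T
¬N = ¬F = T
¬S ∨ ¬N = T ∨ T = T
(¬G ↓ (M ∧ L)) ↓ (¬S ∨ ¬N) = F ↓ T = F
So S3 is false.

Count: 0.

0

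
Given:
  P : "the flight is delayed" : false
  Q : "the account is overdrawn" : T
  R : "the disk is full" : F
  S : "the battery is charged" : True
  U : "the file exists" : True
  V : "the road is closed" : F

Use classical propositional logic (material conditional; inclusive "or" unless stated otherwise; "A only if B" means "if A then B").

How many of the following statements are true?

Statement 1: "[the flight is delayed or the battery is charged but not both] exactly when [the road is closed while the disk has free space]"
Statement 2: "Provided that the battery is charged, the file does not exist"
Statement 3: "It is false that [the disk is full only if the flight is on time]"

Statement 1: Formalization: (P ⊕ S) ↔ (V ∧ ¬R)

P ⊕ S = F ⊕ T = T
¬R = ¬F = T
V ∧ ¬R = F ∧ T = F
(P ⊕ S) ↔ (V ∧ ¬R) = T ↔ F = F
So Statement 1 is false.

Statement 2: Formalization: S → ¬U

¬U = ¬T = F
S → ¬U = T → F = F
Thus Statement 2 is false.

Statement 3: This is ¬(R → ¬P).

¬P = ¬F = T
R → ¬P = F → T = T
¬(R → ¬P) = ¬T = F
Hence Statement 3 is false.

0 of the 3 statements are true (none).

0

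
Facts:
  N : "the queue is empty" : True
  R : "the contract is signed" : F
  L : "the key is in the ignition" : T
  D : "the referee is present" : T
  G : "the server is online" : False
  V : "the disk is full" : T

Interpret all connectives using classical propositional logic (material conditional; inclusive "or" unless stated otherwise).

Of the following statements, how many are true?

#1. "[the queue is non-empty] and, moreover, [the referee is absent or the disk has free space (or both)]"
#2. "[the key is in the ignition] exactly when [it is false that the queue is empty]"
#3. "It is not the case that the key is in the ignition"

0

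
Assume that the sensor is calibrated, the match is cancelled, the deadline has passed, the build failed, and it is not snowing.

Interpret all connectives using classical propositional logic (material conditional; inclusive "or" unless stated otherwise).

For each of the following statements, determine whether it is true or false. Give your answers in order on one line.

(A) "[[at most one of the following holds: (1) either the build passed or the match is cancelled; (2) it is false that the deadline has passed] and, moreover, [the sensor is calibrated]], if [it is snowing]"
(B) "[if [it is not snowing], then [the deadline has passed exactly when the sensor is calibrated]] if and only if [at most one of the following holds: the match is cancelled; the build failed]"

(A) true / (B) false

Let U = "it is snowing" (F), S = "the build passed" (F), Q = "the match is cancelled" (T), R = "the deadline has passed" (T), P = "the sensor is calibrated" (T).

(A): In symbols: U → (((S ∨ Q) ↑ ¬R) ∧ P)

S ∨ Q = F ∨ T = T
¬R = ¬T = F
(S ∨ Q) ↑ ¬R = T ↑ F = T
((S ∨ Q) ↑ ¬R) ∧ P = T ∧ T = T
U → (((S ∨ Q) ↑ ¬R) ∧ P) = F → T = T
Thus (A) is true.

(B): This is (¬U → (R ↔ P)) ↔ (Q ↑ ¬S).

¬U = ¬F = T
R ↔ P = T ↔ T = T
¬U → (R ↔ P) = T → T = T
¬S = ¬F = T
Q ↑ ¬S = T ↑ T = F
(¬U → (R ↔ P)) ↔ (Q ↑ ¬S) = T ↔ F = F
Thus (B) is false.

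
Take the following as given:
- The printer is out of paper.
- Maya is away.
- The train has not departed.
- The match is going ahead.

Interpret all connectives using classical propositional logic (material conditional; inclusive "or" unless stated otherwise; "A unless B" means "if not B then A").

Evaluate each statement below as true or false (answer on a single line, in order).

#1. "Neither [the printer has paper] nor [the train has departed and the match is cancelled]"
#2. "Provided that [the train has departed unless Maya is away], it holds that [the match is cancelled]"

Let P = "the printer has paper" (False), R = "the train has departed" (False), S = "the match is cancelled" (False), Q = "Maya is at home" (False).

#1: Parsed as P nor (R and S)

R and S = False and False = False
P nor (R and S) = False nor False = True
Hence #1 is true.

#2: Parsed as (R or not Q) -> S

not Q = not False = True
R or not Q = False or True = True
(R or not Q) -> S = True -> False = False
So #2 is false.

#1 T / #2 F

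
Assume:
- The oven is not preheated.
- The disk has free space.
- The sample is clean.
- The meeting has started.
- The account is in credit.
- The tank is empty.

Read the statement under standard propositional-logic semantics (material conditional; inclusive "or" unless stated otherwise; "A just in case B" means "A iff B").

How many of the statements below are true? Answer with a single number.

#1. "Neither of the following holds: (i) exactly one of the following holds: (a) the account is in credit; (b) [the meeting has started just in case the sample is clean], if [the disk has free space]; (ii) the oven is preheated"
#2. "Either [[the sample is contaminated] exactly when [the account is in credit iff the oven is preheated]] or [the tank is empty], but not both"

1

Let S = "the account is overdrawn" (F), G = "the disk is full" (F), W = "the meeting has started" (T), H = "the sample is contaminated" (F), U = "the oven is preheated" (F), N = "the tank is full" (F).

#1: Formalization: (~S xor (~G -> (W <-> ~H))) nor U

~S = ~F = T
~G = ~F = T
~H = ~F = T
W <-> ~H = T <-> T = T
~G -> (W <-> ~H) = T -> T = T
~S xor (~G -> (W <-> ~H)) = T xor T = F
(~S xor (~G -> (W <-> ~H))) nor U = F nor F = T
Hence #1 is true.

#2: This is (H <-> (~S <-> U)) xor ~N.

~S = ~F = T
~S <-> U = T <-> F = F
H <-> (~S <-> U) = F <-> F = T
~N = ~F = T
(H <-> (~S <-> U)) xor ~N = T xor T = F
So #2 is false.

Count: 1.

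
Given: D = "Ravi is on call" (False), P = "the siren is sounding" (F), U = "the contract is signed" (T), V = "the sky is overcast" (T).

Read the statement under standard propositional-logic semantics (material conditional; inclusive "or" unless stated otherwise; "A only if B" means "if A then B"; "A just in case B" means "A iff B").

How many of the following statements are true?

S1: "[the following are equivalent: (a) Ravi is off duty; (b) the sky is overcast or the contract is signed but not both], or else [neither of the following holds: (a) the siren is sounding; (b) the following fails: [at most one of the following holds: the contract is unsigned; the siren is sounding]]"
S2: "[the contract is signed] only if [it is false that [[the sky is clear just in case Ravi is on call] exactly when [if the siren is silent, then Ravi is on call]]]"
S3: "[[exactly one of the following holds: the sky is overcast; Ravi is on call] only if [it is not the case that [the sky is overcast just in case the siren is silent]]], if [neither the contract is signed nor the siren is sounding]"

3

S1: Formalization: (~D <-> (V xor U)) | (P nor ~(~U nand P))

~D = ~F = T
V xor U = T xor T = F
~D <-> (V xor U) = T <-> F = F
~U = ~T = F
~U nand P = F nand F = T
~(~U nand P) = ~T = F
P nor ~(~U nand P) = F nor F = T
(~D <-> (V xor U)) | (P nor ~(~U nand P)) = F | T = T
Hence S1 is true.

S2: Parsed as U -> ~((~V <-> D) <-> (~P -> D))

~V = ~T = F
~V <-> D = F <-> F = T
~P = ~F = T
~P -> D = T -> F = F
(~V <-> D) <-> (~P -> D) = T <-> F = F
~((~V <-> D) <-> (~P -> D)) = ~F = T
U -> ~((~V <-> D) <-> (~P -> D)) = T -> T = T
Hence S2 is true.

S3: Parsed as (U nor P) -> ((V xor D) -> ~(V <-> ~P))

U nor P = T nor F = F
V xor D = T xor F = T
~P = ~F = T
V <-> ~P = T <-> T = T
~(V <-> ~P) = ~T = F
(V xor D) -> ~(V <-> ~P) = T -> F = F
(U nor P) -> ((V xor D) -> ~(V <-> ~P)) = F -> F = T
Hence S3 is true.

True statements: 3 (S1, S2, S3).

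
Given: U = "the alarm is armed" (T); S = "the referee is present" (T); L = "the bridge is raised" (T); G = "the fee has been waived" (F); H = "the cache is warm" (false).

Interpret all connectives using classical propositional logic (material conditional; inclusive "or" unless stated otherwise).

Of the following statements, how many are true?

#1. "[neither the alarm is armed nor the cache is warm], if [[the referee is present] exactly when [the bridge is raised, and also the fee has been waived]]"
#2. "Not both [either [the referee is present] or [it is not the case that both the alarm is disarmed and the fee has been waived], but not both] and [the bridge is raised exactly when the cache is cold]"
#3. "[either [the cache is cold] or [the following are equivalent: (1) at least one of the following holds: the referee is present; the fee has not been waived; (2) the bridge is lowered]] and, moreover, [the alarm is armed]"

#1: Parsed as (S ↔ (L ∧ G)) → (U ↓ H)

L ∧ G = T ∧ F = F
S ↔ (L ∧ G) = T ↔ F = F
U ↓ H = T ↓ F = F
(S ↔ (L ∧ G)) → (U ↓ H) = F → F = T
So #1 is true.

#2: Parsed as (S ⊕ (¬U ↑ G)) ↑ (L ↔ ¬H)

¬U = ¬T = F
¬U ↑ G = F ↑ F = T
S ⊕ (¬U ↑ G) = T ⊕ T = F
¬H = ¬F = T
L ↔ ¬H = T ↔ T = T
(S ⊕ (¬U ↑ G)) ↑ (L ↔ ¬H) = F ↑ T = T
Thus #2 is true.

#3: Parsed as (¬H ∨ ((S ∨ ¬G) ↔ ¬L)) ∧ U

¬H = ¬F = T
¬G = ¬F = T
S ∨ ¬G = T ∨ T = T
¬L = ¬T = F
(S ∨ ¬G) ↔ ¬L = T ↔ F = F
¬H ∨ ((S ∨ ¬G) ↔ ¬L) = T ∨ F = T
(¬H ∨ ((S ∨ ¬G) ↔ ¬L)) ∧ U = T ∧ T = T
Thus #3 is true.

3 of the 3 statements are true.

3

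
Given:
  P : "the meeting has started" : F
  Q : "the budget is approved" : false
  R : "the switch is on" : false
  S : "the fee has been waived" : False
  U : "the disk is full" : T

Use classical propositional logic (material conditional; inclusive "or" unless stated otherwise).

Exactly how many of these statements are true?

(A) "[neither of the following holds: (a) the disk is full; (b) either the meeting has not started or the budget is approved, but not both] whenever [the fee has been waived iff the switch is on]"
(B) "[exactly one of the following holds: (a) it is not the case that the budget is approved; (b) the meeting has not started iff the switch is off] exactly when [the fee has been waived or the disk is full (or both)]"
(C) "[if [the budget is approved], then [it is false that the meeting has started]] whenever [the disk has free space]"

(A): Parsed as (S ↔ R) → (U ↓ (¬P ⊕ Q))

S ↔ R = F ↔ F = T
¬P = ¬F = T
¬P ⊕ Q = T ⊕ F = T
U ↓ (¬P ⊕ Q) = T ↓ T = F
(S ↔ R) → (U ↓ (¬P ⊕ Q)) = T → F = F
Hence (A) is false.

(B): Formalization: (¬Q ⊕ (¬P ↔ ¬R)) ↔ (S ∨ U)

¬Q = ¬F = T
¬P = ¬F = T
¬R = ¬F = T
¬P ↔ ¬R = T ↔ T = T
¬Q ⊕ (¬P ↔ ¬R) = T ⊕ T = F
S ∨ U = F ∨ T = T
(¬Q ⊕ (¬P ↔ ¬R)) ↔ (S ∨ U) = F ↔ T = F
Thus (B) is false.

(C): In symbols: ¬U → (Q → ¬P)

¬U = ¬T = F
¬P = ¬F = T
Q → ¬P = F → T = T
¬U → (Q → ¬P) = F → T = T
Thus (C) is true.

True statements: 1 ((C)).

1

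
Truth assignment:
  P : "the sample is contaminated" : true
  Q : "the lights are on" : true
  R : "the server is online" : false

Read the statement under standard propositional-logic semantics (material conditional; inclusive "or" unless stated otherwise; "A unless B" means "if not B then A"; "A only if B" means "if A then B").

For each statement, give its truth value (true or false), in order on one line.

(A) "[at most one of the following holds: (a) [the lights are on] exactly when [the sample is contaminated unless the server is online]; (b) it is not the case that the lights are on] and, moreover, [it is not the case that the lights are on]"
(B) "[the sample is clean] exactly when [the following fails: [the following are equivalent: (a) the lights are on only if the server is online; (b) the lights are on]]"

(A) false, (B) false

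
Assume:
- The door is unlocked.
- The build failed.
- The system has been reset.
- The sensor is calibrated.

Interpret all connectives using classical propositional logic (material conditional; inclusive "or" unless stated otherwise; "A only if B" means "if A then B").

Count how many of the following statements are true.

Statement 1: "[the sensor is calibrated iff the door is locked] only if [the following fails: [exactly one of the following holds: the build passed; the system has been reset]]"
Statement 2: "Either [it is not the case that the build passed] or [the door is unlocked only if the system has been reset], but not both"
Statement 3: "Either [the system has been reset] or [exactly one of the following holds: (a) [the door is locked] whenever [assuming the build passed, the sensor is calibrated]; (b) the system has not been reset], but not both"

Let L = "the sensor is calibrated" (T), M = "the door is locked" (F), Q = "the build passed" (F), P = "the system has been reset" (T).

Statement 1: Parsed as (L <-> M) -> ~(Q xor P)

L <-> M = T <-> F = F
Q xor P = F xor T = T
~(Q xor P) = ~T = F
(L <-> M) -> ~(Q xor P) = F -> F = T
Hence Statement 1 is true.

Statement 2: This is ~Q xor (~M -> P).

~Q = ~F = T
~M = ~F = T
~M -> P = T -> T = T
~Q xor (~M -> P) = T xor T = F
Hence Statement 2 is false.

Statement 3: In symbols: P xor (((Q -> L) -> M) xor ~P)

Q -> L = F -> T = T
(Q -> L) -> M = T -> F = F
~P = ~T = F
((Q -> L) -> M) xor ~P = F xor F = F
P xor (((Q -> L) -> M) xor ~P) = T xor F = T
Thus Statement 3 is true.

2 of the 3 statements are true.

2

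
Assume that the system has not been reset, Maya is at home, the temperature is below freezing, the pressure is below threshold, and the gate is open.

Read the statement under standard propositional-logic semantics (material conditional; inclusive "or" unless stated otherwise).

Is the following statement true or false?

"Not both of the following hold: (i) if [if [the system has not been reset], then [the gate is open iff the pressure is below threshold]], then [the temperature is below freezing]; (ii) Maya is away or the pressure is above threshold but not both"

true

Let P = "the system has been reset" (F), U = "the gate is open" (T), S = "the pressure is above threshold" (F), R = "the temperature is below freezing" (T), Q = "Maya is at home" (T).
This is ((~P -> (U <-> ~S)) -> R) nand (~Q xor S).

~P = ~F = T
~S = ~F = T
U <-> ~S = T <-> T = T
~P -> (U <-> ~S) = T -> T = T
(~P -> (U <-> ~S)) -> R = T -> T = T
~Q = ~T = F
~Q xor S = F xor F = F
((~P -> (U <-> ~S)) -> R) nand (~Q xor S) = T nand F = T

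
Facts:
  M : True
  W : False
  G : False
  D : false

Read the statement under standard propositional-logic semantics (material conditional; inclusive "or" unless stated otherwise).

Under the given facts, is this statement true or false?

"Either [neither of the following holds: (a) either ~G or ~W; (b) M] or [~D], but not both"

The statement is true.

Parsed as ((not G or not W) nor M) xor not D

not G = not False = True
not W = not False = True
not G or not W = True or True = True
(not G or not W) nor M = True nor True = False
not D = not False = True
((not G or not W) nor M) xor not D = False xor True = True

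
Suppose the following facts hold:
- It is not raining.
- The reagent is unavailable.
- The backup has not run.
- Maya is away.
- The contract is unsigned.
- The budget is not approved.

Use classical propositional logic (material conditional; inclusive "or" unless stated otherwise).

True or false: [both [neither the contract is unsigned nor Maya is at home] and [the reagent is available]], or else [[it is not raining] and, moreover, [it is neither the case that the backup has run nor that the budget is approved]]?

True.

Let U = "the contract is signed" (F), S = "Maya is at home" (F), Q = "the reagent is available" (F), P = "it is raining" (F), R = "the backup has run" (F), V = "the budget is approved" (F).
Formalization: ((¬U ↓ S) ∧ Q) ∨ (¬P ∧ (R ↓ V))

¬U = ¬F = T
¬U ↓ S = T ↓ F = F
(¬U ↓ S) ∧ Q = F ∧ F = F
¬P = ¬F = T
R ↓ V = F ↓ F = T
¬P ∧ (R ↓ V) = T ∧ T = T
((¬U ↓ S) ∧ Q) ∨ (¬P ∧ (R ↓ V)) = F ∨ T = T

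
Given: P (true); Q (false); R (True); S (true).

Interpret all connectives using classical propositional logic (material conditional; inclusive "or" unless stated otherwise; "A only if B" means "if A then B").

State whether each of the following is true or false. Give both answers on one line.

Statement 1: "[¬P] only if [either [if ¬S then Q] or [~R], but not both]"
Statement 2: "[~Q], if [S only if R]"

Statement 1: In symbols: ~P -> ((~S -> Q) xor ~R)

~P = ~T = F
~S = ~T = F
~S -> Q = F -> F = T
~R = ~T = F
(~S -> Q) xor ~R = T xor F = T
~P -> ((~S -> Q) xor ~R) = F -> T = T
Hence Statement 1 is true.

Statement 2: Formalization: (S -> R) -> ~Q

S -> R = T -> T = T
~Q = ~F = T
(S -> R) -> ~Q = T -> T = T
Thus Statement 2 is true.

Statement 1 true / Statement 2 true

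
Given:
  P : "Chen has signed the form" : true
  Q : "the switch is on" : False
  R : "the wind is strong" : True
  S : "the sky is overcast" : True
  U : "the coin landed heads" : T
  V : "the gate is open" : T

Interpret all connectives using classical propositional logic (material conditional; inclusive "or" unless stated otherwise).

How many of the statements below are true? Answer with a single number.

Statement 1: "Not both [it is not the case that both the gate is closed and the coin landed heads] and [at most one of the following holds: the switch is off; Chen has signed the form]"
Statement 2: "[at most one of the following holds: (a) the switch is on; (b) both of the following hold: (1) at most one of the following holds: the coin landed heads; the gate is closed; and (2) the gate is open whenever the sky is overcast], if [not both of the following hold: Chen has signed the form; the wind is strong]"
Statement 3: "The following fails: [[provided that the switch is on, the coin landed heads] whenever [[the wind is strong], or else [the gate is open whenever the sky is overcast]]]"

2

Statement 1: Parsed as (¬V ↑ U) ↑ (¬Q ↑ P)

¬V = ¬T = F
¬V ↑ U = F ↑ T = T
¬Q = ¬F = T
¬Q ↑ P = T ↑ T = F
(¬V ↑ U) ↑ (¬Q ↑ P) = T ↑ F = T
Hence Statement 1 is true.

Statement 2: In symbols: (P ↑ R) → (Q ↑ ((U ↑ ¬V) ∧ (S → V)))

P ↑ R = T ↑ T = F
¬V = ¬T = F
U ↑ ¬V = T ↑ F = T
S → V = T → T = T
(U ↑ ¬V) ∧ (S → V) = T ∧ T = T
Q ↑ ((U ↑ ¬V) ∧ (S → V)) = F ↑ T = T
(P ↑ R) → (Q ↑ ((U ↑ ¬V) ∧ (S → V))) = F → T = T
So Statement 2 is true.

Statement 3: Formalization: ¬((R ∨ (S → V)) → (Q → U))

S → V = T → T = T
R ∨ (S → V) = T ∨ T = T
Q → U = F → T = T
(R ∨ (S → V)) → (Q → U) = T → T = T
¬((R ∨ (S → V)) → (Q → U)) = ¬T = F
So Statement 3 is false.

True statements: 2 (Statement 1, Statement 2).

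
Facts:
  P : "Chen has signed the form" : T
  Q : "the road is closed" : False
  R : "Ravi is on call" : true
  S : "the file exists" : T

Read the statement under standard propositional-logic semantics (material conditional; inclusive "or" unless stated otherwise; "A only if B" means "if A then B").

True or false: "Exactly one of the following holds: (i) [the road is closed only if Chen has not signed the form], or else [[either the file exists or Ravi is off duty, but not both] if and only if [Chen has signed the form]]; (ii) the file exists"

This is ((Q → ¬P) ∨ ((S ⊕ ¬R) ↔ P)) ⊕ S.

¬P = ¬T = F
Q → ¬P = F → F = T
¬R = ¬T = F
S ⊕ ¬R = T ⊕ F = T
(S ⊕ ¬R) ↔ P = T ↔ T = T
(Q → ¬P) ∨ ((S ⊕ ¬R) ↔ P) = T ∨ T = T
((Q → ¬P) ∨ ((S ⊕ ¬R) ↔ P)) ⊕ S = T ⊕ T = F

false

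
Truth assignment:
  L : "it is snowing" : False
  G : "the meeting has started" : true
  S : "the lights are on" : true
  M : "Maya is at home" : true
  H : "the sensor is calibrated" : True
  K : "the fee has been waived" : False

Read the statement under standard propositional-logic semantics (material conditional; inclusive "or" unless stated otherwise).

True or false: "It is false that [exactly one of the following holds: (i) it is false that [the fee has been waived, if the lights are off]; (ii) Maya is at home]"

Formalization: not (not (not S -> K) xor M)

not S = not True = False
not S -> K = False -> False = True
not (not S -> K) = not True = False
not (not S -> K) xor M = False xor True = True
not (not (not S -> K) xor M) = not True = False

false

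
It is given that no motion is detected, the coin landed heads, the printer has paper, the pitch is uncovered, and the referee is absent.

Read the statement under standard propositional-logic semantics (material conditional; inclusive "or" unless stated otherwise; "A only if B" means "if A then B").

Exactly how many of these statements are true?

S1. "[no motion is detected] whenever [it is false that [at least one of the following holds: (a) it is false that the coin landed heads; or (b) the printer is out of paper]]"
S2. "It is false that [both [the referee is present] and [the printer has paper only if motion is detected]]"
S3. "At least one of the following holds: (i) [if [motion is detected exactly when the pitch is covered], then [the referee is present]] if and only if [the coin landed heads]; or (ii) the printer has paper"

Let M = "the coin landed heads" (T), N = "the printer has paper" (T), R = "motion is detected" (F), H = "the referee is present" (F), S = "the pitch is covered" (F).

S1: This is ¬(¬M ∨ ¬N) → ¬R.

¬M = ¬T = F
¬N = ¬T = F
¬M ∨ ¬N = F ∨ F = F
¬(¬M ∨ ¬N) = ¬F = T
¬R = ¬F = T
¬(¬M ∨ ¬N) → ¬R = T → T = T
Thus S1 is true.

S2: This is ¬(H ∧ (N → R)).

N → R = T → F = F
H ∧ (N → R) = F ∧ F = F
¬(H ∧ (N → R)) = ¬F = T
Hence S2 is true.

S3: Parsed as (((R ↔ S) → H) ↔ M) ∨ N

R ↔ S = F ↔ F = T
(R ↔ S) → H = T → F = F
((R ↔ S) → H) ↔ M = F ↔ T = F
(((R ↔ S) → H) ↔ M) ∨ N = F ∨ T = T
So S3 is true.

Count: 3.

3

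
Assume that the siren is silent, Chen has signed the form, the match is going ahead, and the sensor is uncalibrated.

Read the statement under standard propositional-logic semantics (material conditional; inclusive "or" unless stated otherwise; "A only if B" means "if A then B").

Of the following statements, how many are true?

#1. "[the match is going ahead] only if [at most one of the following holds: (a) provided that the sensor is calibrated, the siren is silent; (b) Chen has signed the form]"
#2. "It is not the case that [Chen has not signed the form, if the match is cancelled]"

0

Let N = "the match is cancelled" (False), R = "the sensor is calibrated" (False), U = "the siren is sounding" (False), D = "Chen has signed the form" (True).

#1: Parsed as not N -> ((R -> not U) nand D)

not N = not False = True
not U = not False = True
R -> not U = False -> True = True
(R -> not U) nand D = True nand True = False
not N -> ((R -> not U) nand D) = True -> False = False
Thus #1 is false.

#2: This is not (N -> not D).

not D = not True = False
N -> not D = False -> False = True
not (N -> not D) = not True = False
Hence #2 is false.

Count: 0.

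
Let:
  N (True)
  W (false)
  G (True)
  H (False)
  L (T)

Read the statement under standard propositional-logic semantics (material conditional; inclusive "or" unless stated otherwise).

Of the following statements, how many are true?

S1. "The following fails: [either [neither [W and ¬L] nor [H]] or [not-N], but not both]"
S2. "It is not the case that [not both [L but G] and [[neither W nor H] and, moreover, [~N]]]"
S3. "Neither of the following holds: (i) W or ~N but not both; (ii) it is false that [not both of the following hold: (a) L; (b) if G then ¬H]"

S1: In symbols: ¬(((W ∧ ¬L) ↓ H) ⊕ ¬N)

¬L = ¬T = F
W ∧ ¬L = F ∧ F = F
(W ∧ ¬L) ↓ H = F ↓ F = T
¬N = ¬T = F
((W ∧ ¬L) ↓ H) ⊕ ¬N = T ⊕ F = T
¬(((W ∧ ¬L) ↓ H) ⊕ ¬N) = ¬T = F
So S1 is false.

S2: In symbols: ¬((L ∧ G) ↑ ((W ↓ H) ∧ ¬N))

L ∧ G = T ∧ T = T
W ↓ H = F ↓ F = T
¬N = ¬T = F
(W ↓ H) ∧ ¬N = T ∧ F = F
(L ∧ G) ↑ ((W ↓ H) ∧ ¬N) = T ↑ F = T
¬((L ∧ G) ↑ ((W ↓ H) ∧ ¬N)) = ¬T = F
Thus S2 is false.

S3: Parsed as (W ⊕ ¬N) ↓ ¬(L ↑ (G → ¬H))

¬N = ¬T = F
W ⊕ ¬N = F ⊕ F = F
¬H = ¬F = T
G → ¬H = T → T = T
L ↑ (G → ¬H) = T ↑ T = F
¬(L ↑ (G → ¬H)) = ¬F = T
(W ⊕ ¬N) ↓ ¬(L ↑ (G → ¬H)) = F ↓ T = F
So S3 is false.

Count: 0.

0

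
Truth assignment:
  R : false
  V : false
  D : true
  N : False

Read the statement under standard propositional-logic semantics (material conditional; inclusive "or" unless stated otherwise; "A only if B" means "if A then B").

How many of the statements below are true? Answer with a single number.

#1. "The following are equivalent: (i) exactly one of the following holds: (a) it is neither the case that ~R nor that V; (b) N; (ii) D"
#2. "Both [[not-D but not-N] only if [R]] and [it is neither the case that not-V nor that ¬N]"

0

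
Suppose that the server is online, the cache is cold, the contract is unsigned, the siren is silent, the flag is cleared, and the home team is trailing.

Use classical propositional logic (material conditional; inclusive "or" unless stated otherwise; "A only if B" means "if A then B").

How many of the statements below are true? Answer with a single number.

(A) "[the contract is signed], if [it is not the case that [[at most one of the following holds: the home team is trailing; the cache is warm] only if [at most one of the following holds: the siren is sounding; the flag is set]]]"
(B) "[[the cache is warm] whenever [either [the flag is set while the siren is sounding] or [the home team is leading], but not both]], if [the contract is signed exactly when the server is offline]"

Let V = "the home team is leading" (F), Q = "the cache is warm" (F), S = "the siren is sounding" (F), U = "the flag is set" (F), R = "the contract is signed" (F), P = "the server is online" (T).

(A): Parsed as ¬((¬V ↑ Q) → (S ↑ U)) → R

¬V = ¬F = T
¬V ↑ Q = T ↑ F = T
S ↑ U = F ↑ F = T
(¬V ↑ Q) → (S ↑ U) = T → T = T
¬((¬V ↑ Q) → (S ↑ U)) = ¬T = F
¬((¬V ↑ Q) → (S ↑ U)) → R = F → F = T
Hence (A) is true.

(B): In symbols: (R ↔ ¬P) → (((U ∧ S) ⊕ V) → Q)

¬P = ¬T = F
R ↔ ¬P = F ↔ F = T
U ∧ S = F ∧ F = F
(U ∧ S) ⊕ V = F ⊕ F = F
((U ∧ S) ⊕ V) → Q = F → F = T
(R ↔ ¬P) → (((U ∧ S) ⊕ V) → Q) = T → T = T
Hence (B) is true.

2 of the 2 statements are true ((A), (B)).

2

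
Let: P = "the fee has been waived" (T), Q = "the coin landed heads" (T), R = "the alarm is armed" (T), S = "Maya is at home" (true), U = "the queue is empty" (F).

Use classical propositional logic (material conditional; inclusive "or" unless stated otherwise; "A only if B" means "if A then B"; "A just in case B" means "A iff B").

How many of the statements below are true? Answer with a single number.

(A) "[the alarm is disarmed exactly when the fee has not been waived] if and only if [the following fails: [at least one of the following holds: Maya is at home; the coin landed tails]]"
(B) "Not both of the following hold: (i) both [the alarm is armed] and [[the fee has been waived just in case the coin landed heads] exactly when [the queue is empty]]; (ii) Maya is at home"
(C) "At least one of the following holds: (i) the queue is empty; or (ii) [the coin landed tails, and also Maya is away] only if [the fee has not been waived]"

(A): This is (~R <-> ~P) <-> ~(S | ~Q).

~R = ~T = F
~P = ~T = F
~R <-> ~P = F <-> F = T
~Q = ~T = F
S | ~Q = T | F = T
~(S | ~Q) = ~T = F
(~R <-> ~P) <-> ~(S | ~Q) = T <-> F = F
Thus (A) is false.

(B): Parsed as (R & ((P <-> Q) <-> U)) nand S

P <-> Q = T <-> T = T
(P <-> Q) <-> U = T <-> F = F
R & ((P <-> Q) <-> U) = T & F = F
(R & ((P <-> Q) <-> U)) nand S = F nand T = T
So (B) is true.

(C): Parsed as U | ((~Q & ~S) -> ~P)

~Q = ~T = F
~S = ~T = F
~Q & ~S = F & F = F
~P = ~T = F
(~Q & ~S) -> ~P = F -> F = T
U | ((~Q & ~S) -> ~P) = F | T = T
Hence (C) is true.

True statements: 2.

2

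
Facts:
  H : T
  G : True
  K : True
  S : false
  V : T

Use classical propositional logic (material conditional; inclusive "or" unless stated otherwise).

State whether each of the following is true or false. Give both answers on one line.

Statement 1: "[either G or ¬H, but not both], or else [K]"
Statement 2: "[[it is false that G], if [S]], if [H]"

Statement 1: Parsed as (G xor not H) or K

not H = not True = False
G xor not H = True xor False = True
(G xor not H) or K = True or True = True
Thus Statement 1 is true.

Statement 2: Parsed as H -> (S -> not G)

not G = not True = False
S -> not G = False -> False = True
H -> (S -> not G) = True -> True = True
Thus Statement 2 is true.

Statement 1 true, Statement 2 true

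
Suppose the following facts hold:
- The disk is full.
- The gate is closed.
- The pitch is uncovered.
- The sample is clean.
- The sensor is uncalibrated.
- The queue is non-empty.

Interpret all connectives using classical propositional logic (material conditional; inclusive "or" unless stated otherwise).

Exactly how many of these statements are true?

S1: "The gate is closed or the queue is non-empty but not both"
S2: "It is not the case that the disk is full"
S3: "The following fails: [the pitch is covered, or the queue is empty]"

Let D = "the gate is open" (F), G = "the queue is empty" (F), N = "the disk is full" (T), U = "the pitch is covered" (F).

S1: Formalization: ¬D ⊕ ¬G

¬D = ¬F = T
¬G = ¬F = T
¬D ⊕ ¬G = T ⊕ T = F
Hence S1 is false.

S2: Formalization: ¬N

¬N = ¬T = F
Thus S2 is false.

S3: Formalization: ¬(U ∨ G)

U ∨ G = F ∨ F = F
¬(U ∨ G) = ¬F = T
Hence S3 is true.

True statements: 1.

1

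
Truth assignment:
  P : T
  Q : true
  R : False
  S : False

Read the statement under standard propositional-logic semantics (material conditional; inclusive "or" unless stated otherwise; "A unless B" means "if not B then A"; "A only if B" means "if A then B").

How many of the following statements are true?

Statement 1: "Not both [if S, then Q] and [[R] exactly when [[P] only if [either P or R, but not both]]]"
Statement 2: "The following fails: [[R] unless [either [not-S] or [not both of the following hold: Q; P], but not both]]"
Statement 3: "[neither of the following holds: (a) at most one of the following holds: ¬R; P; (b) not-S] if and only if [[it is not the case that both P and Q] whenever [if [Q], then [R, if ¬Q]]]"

Statement 1: Formalization: (S -> Q) nand (R <-> (P -> (P xor R)))

S -> Q = F -> T = T
P xor R = T xor F = T
P -> (P xor R) = T -> T = T
R <-> (P -> (P xor R)) = F <-> T = F
(S -> Q) nand (R <-> (P -> (P xor R))) = T nand F = T
Hence Statement 1 is true.

Statement 2: Parsed as ~(R | (~S xor (Q nand P)))

~S = ~F = T
Q nand P = T nand T = F
~S xor (Q nand P) = T xor F = T
R | (~S xor (Q nand P)) = F | T = T
~(R | (~S xor (Q nand P))) = ~T = F
So Statement 2 is false.

Statement 3: Parsed as ((~R nand P) nor ~S) <-> ((Q -> (~Q -> R)) -> (P nand Q))

~R = ~F = T
~R nand P = T nand T = F
~S = ~F = T
(~R nand P) nor ~S = F nor T = F
~Q = ~T = F
~Q -> R = F -> F = T
Q -> (~Q -> R) = T -> T = T
P nand Q = T nand T = F
(Q -> (~Q -> R)) -> (P nand Q) = T -> F = F
((~R nand P) nor ~S) <-> ((Q -> (~Q -> R)) -> (P nand Q)) = F <-> F = T
So Statement 3 is true.

Count: 2.

2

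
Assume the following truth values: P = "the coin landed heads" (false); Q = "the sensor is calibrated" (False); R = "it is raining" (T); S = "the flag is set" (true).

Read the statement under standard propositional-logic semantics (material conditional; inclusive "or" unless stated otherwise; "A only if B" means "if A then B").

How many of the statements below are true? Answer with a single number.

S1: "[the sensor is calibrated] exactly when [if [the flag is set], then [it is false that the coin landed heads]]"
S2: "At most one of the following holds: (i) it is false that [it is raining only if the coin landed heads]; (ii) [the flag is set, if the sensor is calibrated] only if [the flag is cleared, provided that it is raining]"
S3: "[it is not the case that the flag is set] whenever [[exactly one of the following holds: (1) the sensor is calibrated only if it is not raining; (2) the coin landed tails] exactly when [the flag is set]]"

2

S1: Formalization: Q <-> (S -> ~P)

~P = ~F = T
S -> ~P = T -> T = T
Q <-> (S -> ~P) = F <-> T = F
Thus S1 is false.

S2: In symbols: ~(R -> P) nand ((Q -> S) -> (R -> ~S))

R -> P = T -> F = F
~(R -> P) = ~F = T
Q -> S = F -> T = T
~S = ~T = F
R -> ~S = T -> F = F
(Q -> S) -> (R -> ~S) = T -> F = F
~(R -> P) nand ((Q -> S) -> (R -> ~S)) = T nand F = T
So S2 is true.

S3: Parsed as (((Q -> ~R) xor ~P) <-> S) -> ~S

~R = ~T = F
Q -> ~R = F -> F = T
~P = ~F = T
(Q -> ~R) xor ~P = T xor T = F
((Q -> ~R) xor ~P) <-> S = F <-> T = F
~S = ~T = F
(((Q -> ~R) xor ~P) <-> S) -> ~S = F -> F = T
So S3 is true.

2 of the 3 statements are true.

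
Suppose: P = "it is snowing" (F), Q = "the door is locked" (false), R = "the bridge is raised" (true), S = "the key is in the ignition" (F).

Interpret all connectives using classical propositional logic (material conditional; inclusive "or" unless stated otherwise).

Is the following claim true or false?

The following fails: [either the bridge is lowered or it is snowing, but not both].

Values: R=T, P=F.
In symbols: ~(~R xor P)

~R = ~T = F
~R xor P = F xor F = F
~(~R xor P) = ~F = T

true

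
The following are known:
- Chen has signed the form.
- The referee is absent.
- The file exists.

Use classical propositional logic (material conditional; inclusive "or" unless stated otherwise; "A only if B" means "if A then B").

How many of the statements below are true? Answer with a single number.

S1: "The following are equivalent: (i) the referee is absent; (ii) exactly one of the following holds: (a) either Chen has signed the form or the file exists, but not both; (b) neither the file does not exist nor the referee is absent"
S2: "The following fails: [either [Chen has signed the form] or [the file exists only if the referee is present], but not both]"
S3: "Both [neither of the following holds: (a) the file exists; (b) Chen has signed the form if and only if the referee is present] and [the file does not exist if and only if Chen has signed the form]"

0

Let W = "the referee is present" (False), V = "Chen has signed the form" (True), H = "the file exists" (True).

S1: In symbols: not W iff ((V xor H) xor (not H nor not W))

not W = not False = True
V xor H = True xor True = False
not H = not True = False
not W = not False = True
not H nor not W = False nor True = False
(V xor H) xor (not H nor not W) = False xor False = False
not W iff ((V xor H) xor (not H nor not W)) = True iff False = False
Thus S1 is false.

S2: In symbols: not (V xor (H -> W))

H -> W = True -> False = False
V xor (H -> W) = True xor False = True
not (V xor (H -> W)) = not True = False
Thus S2 is false.

S3: Parsed as (H nor (V iff W)) and (not H iff V)

V iff W = True iff False = False
H nor (V iff W) = True nor False = False
not H = not True = False
not H iff V = False iff True = False
(H nor (V iff W)) and (not H iff V) = False and False = False
Hence S3 is false.

0 of the 3 statements are true (none).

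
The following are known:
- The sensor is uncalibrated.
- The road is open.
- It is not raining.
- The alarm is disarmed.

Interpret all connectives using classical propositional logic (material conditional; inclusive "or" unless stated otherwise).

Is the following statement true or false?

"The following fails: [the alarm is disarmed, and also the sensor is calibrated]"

Let R = "the alarm is armed" (F), S = "the sensor is calibrated" (F).
In symbols: ¬(¬R ∧ S)

¬R = ¬F = T
¬R ∧ S = T ∧ F = F
¬(¬R ∧ S) = ¬F = T

The statement is true.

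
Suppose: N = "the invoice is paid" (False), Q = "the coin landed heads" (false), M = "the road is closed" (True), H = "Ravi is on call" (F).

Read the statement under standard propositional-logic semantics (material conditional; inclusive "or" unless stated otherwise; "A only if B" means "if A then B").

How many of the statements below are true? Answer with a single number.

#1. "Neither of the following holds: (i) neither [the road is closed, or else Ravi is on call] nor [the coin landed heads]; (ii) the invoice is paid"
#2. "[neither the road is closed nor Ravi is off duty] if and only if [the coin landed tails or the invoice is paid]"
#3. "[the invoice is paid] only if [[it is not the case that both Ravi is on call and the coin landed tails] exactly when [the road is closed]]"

#1: Parsed as ((M ∨ H) ↓ Q) ↓ N

M ∨ H = T ∨ F = T
(M ∨ H) ↓ Q = T ↓ F = F
((M ∨ H) ↓ Q) ↓ N = F ↓ F = T
So #1 is true.

#2: Parsed as (M ↓ ¬H) ↔ (¬Q ∨ N)

¬H = ¬F = T
M ↓ ¬H = T ↓ T = F
¬Q = ¬F = T
¬Q ∨ N = T ∨ F = T
(M ↓ ¬H) ↔ (¬Q ∨ N) = F ↔ T = F
Hence #2 is false.

#3: Formalization: N → ((H ↑ ¬Q) ↔ M)

¬Q = ¬F = T
H ↑ ¬Q = F ↑ T = T
(H ↑ ¬Q) ↔ M = T ↔ T = T
N → ((H ↑ ¬Q) ↔ M) = F → T = T
So #3 is true.

2 of the 3 statements are true (#1, #3).

2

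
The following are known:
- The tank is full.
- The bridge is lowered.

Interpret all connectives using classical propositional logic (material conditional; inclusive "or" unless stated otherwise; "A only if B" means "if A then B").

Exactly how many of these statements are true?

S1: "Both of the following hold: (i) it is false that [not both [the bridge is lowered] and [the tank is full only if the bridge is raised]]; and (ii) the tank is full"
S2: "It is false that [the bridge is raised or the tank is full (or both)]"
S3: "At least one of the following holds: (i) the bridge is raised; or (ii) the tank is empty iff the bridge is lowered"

Let Q = "the bridge is raised" (F), P = "the tank is full" (T).

S1: Formalization: ¬(¬Q ↑ (P → Q)) ∧ P

¬Q = ¬F = T
P → Q = T → F = F
¬Q ↑ (P → Q) = T ↑ F = T
¬(¬Q ↑ (P → Q)) = ¬T = F
¬(¬Q ↑ (P → Q)) ∧ P = F ∧ T = F
Hence S1 is false.

S2: Formalization: ¬(Q ∨ P)

Q ∨ P = F ∨ T = T
¬(Q ∨ P) = ¬T = F
Hence S2 is false.

S3: In symbols: Q ∨ (¬P ↔ ¬Q)

¬P = ¬T = F
¬Q = ¬F = T
¬P ↔ ¬Q = F ↔ T = F
Q ∨ (¬P ↔ ¬Q) = F ∨ F = F
Hence S3 is false.

0 of the 3 statements are true (none).

0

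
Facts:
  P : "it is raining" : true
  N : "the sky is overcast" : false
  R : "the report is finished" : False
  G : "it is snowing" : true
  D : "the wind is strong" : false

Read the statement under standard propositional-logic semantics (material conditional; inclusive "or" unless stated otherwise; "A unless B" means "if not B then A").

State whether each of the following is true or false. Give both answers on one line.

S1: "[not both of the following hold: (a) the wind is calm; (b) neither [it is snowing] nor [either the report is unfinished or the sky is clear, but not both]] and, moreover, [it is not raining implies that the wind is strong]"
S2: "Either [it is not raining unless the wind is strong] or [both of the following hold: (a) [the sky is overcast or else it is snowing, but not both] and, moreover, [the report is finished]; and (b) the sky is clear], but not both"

S1 true, S2 false

S1: In symbols: (~D nand (G nor (~R xor ~N))) & (~P -> D)

~D = ~F = T
~R = ~F = T
~N = ~F = T
~R xor ~N = T xor T = F
G nor (~R xor ~N) = T nor F = F
~D nand (G nor (~R xor ~N)) = T nand F = T
~P = ~T = F
~P -> D = F -> F = T
(~D nand (G nor (~R xor ~N))) & (~P -> D) = T & T = T
So S1 is true.

S2: Parsed as (~P | D) xor (((N xor G) & R) & ~N)

~P = ~T = F
~P | D = F | F = F
N xor G = F xor T = T
(N xor G) & R = T & F = F
~N = ~F = T
((N xor G) & R) & ~N = F & T = F
(~P | D) xor (((N xor G) & R) & ~N) = F xor F = F
Thus S2 is false.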